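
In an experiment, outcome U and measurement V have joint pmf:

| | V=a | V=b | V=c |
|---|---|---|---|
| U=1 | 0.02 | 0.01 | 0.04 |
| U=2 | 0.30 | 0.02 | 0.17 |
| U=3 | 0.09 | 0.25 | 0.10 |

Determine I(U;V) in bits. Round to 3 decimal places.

Marginals: p(U) = (0.0700, 0.4900, 0.4400), p(V) = (0.4100, 0.2800, 0.3100).
I(U;V) = Σ p(x,y)·log₂[p(x,y)/(p(x)p(y))].
  (1,a): 0.02·log₂(0.6969) = -0.0104
  (1,b): 0.01·log₂(0.5102) = -0.0097
  (1,c): 0.04·log₂(1.8433) = 0.0353
  (2,a): 0.30·log₂(1.4933) = 0.1735
  (2,b): 0.02·log₂(0.1458) = -0.0556
  (2,c): 0.17·log₂(1.1192) = 0.0276
  (3,a): 0.09·log₂(0.4989) = -0.0903
  (3,b): 0.25·log₂(2.0292) = 0.2552
  (3,c): 0.10·log₂(0.7331) = -0.0448
Sum = 0.281 bits.

0.281 bits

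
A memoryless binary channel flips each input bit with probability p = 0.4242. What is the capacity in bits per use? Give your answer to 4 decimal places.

Binary symmetric channel: C = 1 − h₂(ε) where h₂ is the binary entropy function.
h₂(0.4242) = −0.4242·log₂0.4242 − 0.5758·log₂0.5758 = 0.9834.
C = 1 − 0.9834 = 0.0166 bits per channel use.

0.0166 bits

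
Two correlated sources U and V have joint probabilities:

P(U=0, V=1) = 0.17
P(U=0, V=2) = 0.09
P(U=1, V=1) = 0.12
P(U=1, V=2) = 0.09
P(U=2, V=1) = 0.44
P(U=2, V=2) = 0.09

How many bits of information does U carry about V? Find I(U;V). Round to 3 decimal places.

Marginals: p(U) = (0.2600, 0.2100, 0.5300), p(V) = (0.7300, 0.2700).
I(U;V) = Σ p(x,y)·log₂[p(x,y)/(p(x)p(y))].
  (0,1): 0.17·log₂(0.8957) = -0.0270
  (0,2): 0.09·log₂(1.2821) = 0.0323
  (1,1): 0.12·log₂(0.7828) = -0.0424
  (1,2): 0.09·log₂(1.5873) = 0.0600
  (2,1): 0.44·log₂(1.1372) = 0.0816
  (2,2): 0.09·log₂(0.6289) = -0.0602
Sum = 0.044 bits.

0.044 bits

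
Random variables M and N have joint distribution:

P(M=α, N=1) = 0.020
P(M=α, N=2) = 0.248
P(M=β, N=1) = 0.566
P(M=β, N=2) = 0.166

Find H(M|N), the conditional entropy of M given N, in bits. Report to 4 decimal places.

Chain rule: H(M|N) = H(M,N) − H(N).
Marginals: p(M) = (0.2680, 0.7320), p(N) = (0.5860, 0.4140).
H(M,N) = 1.5066 bits; H(N) = 0.9786 bits.
H(M|N) = 1.5066 − 0.9786 = 0.5280 bits.

0.5280 bits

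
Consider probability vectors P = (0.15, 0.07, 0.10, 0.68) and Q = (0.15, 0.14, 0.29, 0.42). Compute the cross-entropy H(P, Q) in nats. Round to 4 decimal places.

1.1359 nats

H(P,Q) = −Σ p·ln q.
  −0.15·ln(0.15) = 0.28457
  −0.07·ln(0.14) = 0.13763
  −0.10·ln(0.29) = 0.12379
  −0.68·ln(0.42) = 0.58990
H(P,Q) = 1.1359 nats.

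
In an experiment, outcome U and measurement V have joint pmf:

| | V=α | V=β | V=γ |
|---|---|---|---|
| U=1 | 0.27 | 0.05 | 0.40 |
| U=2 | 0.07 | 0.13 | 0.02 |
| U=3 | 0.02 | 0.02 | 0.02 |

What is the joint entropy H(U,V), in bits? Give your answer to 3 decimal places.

H(U,V) = −Σ p(x,y)·log₂ p(x,y) over all 9 cells.
  cell (1,α): −0.27·log₂0.27 = 0.5100
  cell (1,β): −0.05·log₂0.05 = 0.2161
  cell (1,γ): −0.40·log₂0.40 = 0.5288
  cell (2,α): −0.07·log₂0.07 = 0.2686
  cell (2,β): −0.13·log₂0.13 = 0.3826
  cell (2,γ): −0.02·log₂0.02 = 0.1129
  cell (3,α): −0.02·log₂0.02 = 0.1129
  cell (3,β): −0.02·log₂0.02 = 0.1129
  cell (3,γ): −0.02·log₂0.02 = 0.1129
Sum = 2.358 bits.

2.358 bits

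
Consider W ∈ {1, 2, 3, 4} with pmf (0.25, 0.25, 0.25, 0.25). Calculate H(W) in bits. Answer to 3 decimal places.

2.000 bits

H(W) = −Σ p·log₂ p.
  −(0.25)·log₂(0.25) = 0.5000
  −(0.25)·log₂(0.25) = 0.5000
  −(0.25)·log₂(0.25) = 0.5000
  −(0.25)·log₂(0.25) = 0.5000
Sum: 0.5000 + 0.5000 + 0.5000 + 0.5000 = 2.000 bits.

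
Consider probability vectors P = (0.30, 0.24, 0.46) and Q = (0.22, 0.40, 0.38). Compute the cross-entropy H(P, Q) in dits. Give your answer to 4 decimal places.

H(P,Q) = −Σ p·log₁₀ q.
  −0.30·log₁₀(0.22) = 0.19727
  −0.24·log₁₀(0.40) = 0.09551
  −0.46·log₁₀(0.38) = 0.19330
H(P,Q) = 0.4861 dits.

0.4861 dits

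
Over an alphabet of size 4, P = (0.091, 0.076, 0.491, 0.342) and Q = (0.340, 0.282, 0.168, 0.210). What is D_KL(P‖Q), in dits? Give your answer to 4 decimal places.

D(P‖Q) = Σ p·log₁₀(p/q).
  0.091·log₁₀(0.091/0.340) = -0.05209
  0.076·log₁₀(0.076/0.282) = -0.04328
  0.491·log₁₀(0.491/0.168) = 0.22869
  0.342·log₁₀(0.342/0.210) = 0.07244
D(P‖Q) = 0.2058 dits.

0.2058 dits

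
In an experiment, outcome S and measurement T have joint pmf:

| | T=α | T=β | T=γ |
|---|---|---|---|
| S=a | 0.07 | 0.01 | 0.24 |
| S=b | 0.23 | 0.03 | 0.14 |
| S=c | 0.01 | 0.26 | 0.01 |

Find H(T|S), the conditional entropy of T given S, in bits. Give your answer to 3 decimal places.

Marginals: p(S) = (0.3200, 0.4000, 0.2800), p(T) = (0.3100, 0.3000, 0.3900).
H(T|S) = Σ p(S) · H(T|S=·).
  S=a: p=0.3200, H(T|S=a) = 0.9472
  S=b: p=0.4000, H(T|S=b) = 1.2694
  S=c: p=0.2800, H(T|S=c) = 0.4427
Weighted sum = 0.935 bits.

0.935 bits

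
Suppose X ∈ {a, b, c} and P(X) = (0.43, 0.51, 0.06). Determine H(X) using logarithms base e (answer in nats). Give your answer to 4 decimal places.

H(X) = −Σ p·ln p.
  −(0.43)·ln(0.43) = 0.36291
  −(0.51)·ln(0.51) = 0.34341
  −(0.06)·ln(0.06) = 0.16880
Sum: 0.36291 + 0.34341 + 0.16880 = 0.8751 nats.

0.8751 nats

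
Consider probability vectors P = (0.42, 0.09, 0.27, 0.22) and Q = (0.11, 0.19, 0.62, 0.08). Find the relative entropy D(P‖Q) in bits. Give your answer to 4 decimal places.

D(P‖Q) = Σ p·log₂(p/q).
  0.42·log₂(0.42/0.11) = 0.81181
  0.09·log₂(0.09/0.19) = -0.09702
  0.27·log₂(0.27/0.62) = -0.32381
  0.22·log₂(0.22/0.08) = 0.32107
D(P‖Q) = 0.7121 bits.

0.7121 bits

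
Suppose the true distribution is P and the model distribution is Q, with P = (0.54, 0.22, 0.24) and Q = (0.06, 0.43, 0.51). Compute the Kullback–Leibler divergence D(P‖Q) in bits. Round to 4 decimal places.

D(P‖Q) = Σ p·log₂(p/q).
  0.54·log₂(0.54/0.06) = 1.71176
  0.22·log₂(0.22/0.43) = -0.21270
  0.24·log₂(0.24/0.51) = -0.26099
D(P‖Q) = 1.2381 bits.

1.2381 bits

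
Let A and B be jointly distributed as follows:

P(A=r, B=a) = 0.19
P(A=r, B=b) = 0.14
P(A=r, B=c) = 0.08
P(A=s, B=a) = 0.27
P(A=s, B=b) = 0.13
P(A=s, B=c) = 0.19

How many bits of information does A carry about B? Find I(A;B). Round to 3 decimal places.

0.020 bits

Marginals: p(A) = (0.4100, 0.5900), p(B) = (0.4600, 0.2700, 0.2700).
I(A;B) = Σ p(x,y)·log₂[p(x,y)/(p(x)p(y))].
  (r,a): 0.19·log₂(1.0074) = 0.0020
  (r,b): 0.14·log₂(1.2647) = 0.0474
  (r,c): 0.08·log₂(0.7227) = -0.0375
  (s,a): 0.27·log₂(0.9948) = -0.0020
  (s,b): 0.13·log₂(0.8161) = -0.0381
  (s,c): 0.19·log₂(1.1927) = 0.0483
Sum = 0.020 bits.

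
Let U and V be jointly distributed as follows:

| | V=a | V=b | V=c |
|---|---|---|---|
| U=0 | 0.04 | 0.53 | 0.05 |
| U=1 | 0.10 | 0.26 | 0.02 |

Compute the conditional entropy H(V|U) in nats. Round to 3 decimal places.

0.610 nats

Chain rule: H(V|U) = H(U,V) − H(U).
Marginals: p(U) = (0.6200, 0.3800), p(V) = (0.1400, 0.7900, 0.0700).
H(U,V) = 1.2738 nats; H(U) = 0.6641 nats.
H(V|U) = 1.2738 − 0.6641 = 0.610 nats.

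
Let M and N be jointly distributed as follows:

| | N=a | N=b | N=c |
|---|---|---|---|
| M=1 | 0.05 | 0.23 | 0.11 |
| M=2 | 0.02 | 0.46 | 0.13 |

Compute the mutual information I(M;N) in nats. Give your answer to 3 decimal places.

0.022 nats

Marginals: p(M) = (0.3900, 0.6100), p(N) = (0.0700, 0.6900, 0.2400).
I(M;N) = Σ p(x,y)·ln[p(x,y)/(p(x)p(y))].
  (1,a): 0.05·ln(1.8315) = 0.0303
  (1,b): 0.23·ln(0.8547) = -0.0361
  (1,c): 0.11·ln(1.1752) = 0.0178
  (2,a): 0.02·ln(0.4684) = -0.0152
  (2,b): 0.46·ln(1.0929) = 0.0409
  (2,c): 0.13·ln(0.8880) = -0.0154
Sum = 0.022 nats.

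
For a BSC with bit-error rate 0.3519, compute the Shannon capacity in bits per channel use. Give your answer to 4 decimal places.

Binary symmetric channel: C = 1 − h₂(ε) where h₂ is the binary entropy function.
h₂(0.3519) = −0.3519·log₂0.3519 − 0.6481·log₂0.6481 = 0.9358.
C = 1 − 0.9358 = 0.0642 bits per channel use.

0.0642 bits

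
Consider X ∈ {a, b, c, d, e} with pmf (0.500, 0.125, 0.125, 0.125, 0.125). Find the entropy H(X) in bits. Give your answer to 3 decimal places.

2.000 bits

H(X) = −Σ p·log₂ p.
  −(0.500)·log₂(0.500) = 0.5000
  −(0.125)·log₂(0.125) = 0.3750
  −(0.125)·log₂(0.125) = 0.3750
  −(0.125)·log₂(0.125) = 0.3750
  −(0.125)·log₂(0.125) = 0.3750
Sum: 0.5000 + 0.3750 + 0.3750 + 0.3750 + 0.3750 = 2.000 bits.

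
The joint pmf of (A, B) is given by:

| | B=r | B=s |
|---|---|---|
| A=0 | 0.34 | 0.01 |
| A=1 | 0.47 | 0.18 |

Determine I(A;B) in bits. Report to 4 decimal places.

0.0827 bits

Marginals: p(A) = (0.3500, 0.6500), p(B) = (0.8100, 0.1900).
I(A;B) = H(A) + H(B) − H(A,B).
H(A) = 0.9341, H(B) = 0.7015, H(A,B) = 1.5529.
I(A;B) = 0.9341 + 0.7015 − 1.5529 = 0.0827 bits.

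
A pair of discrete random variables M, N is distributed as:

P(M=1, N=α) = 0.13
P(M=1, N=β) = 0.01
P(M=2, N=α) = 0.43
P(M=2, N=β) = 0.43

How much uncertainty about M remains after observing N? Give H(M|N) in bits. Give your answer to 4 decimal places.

0.5066 bits

Marginals: p(M) = (0.1400, 0.8600), p(N) = (0.5600, 0.4400).
H(M|N) = Σ p(N) · H(M|N=·).
  N=α: p=0.5600, H(M|N=α) = 0.7817
  N=β: p=0.4400, H(M|N=β) = 0.1565
Weighted sum = 0.5066 bits.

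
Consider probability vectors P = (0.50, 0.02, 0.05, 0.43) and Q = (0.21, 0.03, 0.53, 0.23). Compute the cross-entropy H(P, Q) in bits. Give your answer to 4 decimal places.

H(P,Q) = −Σ p·log₂ q.
  −0.50·log₂(0.21) = 1.12577
  −0.02·log₂(0.03) = 0.10118
  −0.05·log₂(0.53) = 0.04580
  −0.43·log₂(0.23) = 0.91173
H(P,Q) = 2.1845 bits.

2.1845 bits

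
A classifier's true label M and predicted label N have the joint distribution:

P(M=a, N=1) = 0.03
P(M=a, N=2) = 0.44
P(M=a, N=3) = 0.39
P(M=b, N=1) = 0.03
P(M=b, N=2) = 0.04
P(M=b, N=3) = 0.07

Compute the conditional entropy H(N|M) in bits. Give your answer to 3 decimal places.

Chain rule: H(N|M) = H(M,N) − H(M).
Marginals: p(M) = (0.8600, 0.1400), p(N) = (0.0600, 0.4800, 0.4600).
H(M,N) = 1.8088 bits; H(M) = 0.5842 bits.
H(N|M) = 1.8088 − 0.5842 = 1.225 bits.

1.225 bits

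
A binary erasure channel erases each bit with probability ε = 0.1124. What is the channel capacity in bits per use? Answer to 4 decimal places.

Binary erasure channel: capacity C = 1 − ε.
C = 1 − 0.1124 = 0.8876 bits per channel use.

0.8876 bits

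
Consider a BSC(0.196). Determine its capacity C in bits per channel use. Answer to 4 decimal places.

Binary symmetric channel: C = 1 − h₂(ε) where h₂ is the binary entropy function.
h₂(0.196) = −0.196·log₂0.196 − 0.804·log₂0.804 = 0.7139.
C = 1 − 0.7139 = 0.2861 bits per channel use.

0.2861 bits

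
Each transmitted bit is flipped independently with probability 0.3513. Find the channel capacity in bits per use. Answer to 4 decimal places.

Binary symmetric channel: C = 1 − h₂(ε) where h₂ is the binary entropy function.
h₂(0.3513) = −0.3513·log₂0.3513 − 0.6487·log₂0.6487 = 0.9352.
C = 1 − 0.9352 = 0.0648 bits per channel use.

0.0648 bits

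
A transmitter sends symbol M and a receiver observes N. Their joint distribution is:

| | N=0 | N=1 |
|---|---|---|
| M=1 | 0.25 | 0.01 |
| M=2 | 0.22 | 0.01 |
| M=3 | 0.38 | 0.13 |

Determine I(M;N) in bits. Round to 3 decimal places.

0.072 bits

Marginals: p(M) = (0.2600, 0.2300, 0.5100), p(N) = (0.8500, 0.1500).
I(M;N) = Σ p(x,y)·log₂[p(x,y)/(p(x)p(y))].
  (1,0): 0.25·log₂(1.1312) = 0.0445
  (1,1): 0.01·log₂(0.2564) = -0.0196
  (2,0): 0.22·log₂(1.1253) = 0.0375
  (2,1): 0.01·log₂(0.2899) = -0.0179
  (3,0): 0.38·log₂(0.8766) = -0.0722
  (3,1): 0.13·log₂(1.6993) = 0.0994
Sum = 0.072 bits.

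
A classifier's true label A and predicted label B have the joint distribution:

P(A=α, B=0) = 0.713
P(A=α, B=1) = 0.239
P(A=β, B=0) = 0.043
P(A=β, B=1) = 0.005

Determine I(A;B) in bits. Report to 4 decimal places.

Marginals: p(A) = (0.9520, 0.0480), p(B) = (0.7560, 0.2440).
I(A;B) = Σ p(x,y)·log₂[p(x,y)/(p(x)p(y))].
  (α,0): 0.713·log₂(0.9907) = -0.00964
  (α,1): 0.239·log₂(1.0289) = 0.00982
  (β,0): 0.043·log₂(1.1850) = 0.01053
  (β,1): 0.005·log₂(0.4269) = -0.00614
Sum = 0.0046 bits.

0.0046 bits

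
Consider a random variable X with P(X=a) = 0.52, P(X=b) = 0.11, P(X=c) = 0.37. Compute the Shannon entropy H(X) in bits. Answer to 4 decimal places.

H(X) = −Σ p·log₂ p.
  −(0.52)·log₂(0.52) = 0.49058
  −(0.11)·log₂(0.11) = 0.35029
  −(0.37)·log₂(0.37) = 0.53073
Sum: 0.49058 + 0.35029 + 0.53073 = 1.3716 bits.

1.3716 bits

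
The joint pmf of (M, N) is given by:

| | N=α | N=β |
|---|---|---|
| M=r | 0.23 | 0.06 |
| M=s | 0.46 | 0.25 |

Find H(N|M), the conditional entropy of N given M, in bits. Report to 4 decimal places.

0.8778 bits

Marginals: p(M) = (0.2900, 0.7100), p(N) = (0.6900, 0.3100).
H(N|M) = Σ p(M) · H(N|M=·).
  M=r: p=0.2900, H(N|M=r) = 0.7355
  M=s: p=0.7100, H(N|M=s) = 0.9359
Weighted sum = 0.8778 bits.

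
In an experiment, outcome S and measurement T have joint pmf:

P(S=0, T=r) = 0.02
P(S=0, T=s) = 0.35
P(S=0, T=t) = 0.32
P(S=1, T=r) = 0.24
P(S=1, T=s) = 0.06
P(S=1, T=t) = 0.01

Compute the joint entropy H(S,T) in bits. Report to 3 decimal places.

1.973 bits

H(S,T) = −Σ p(x,y)·log₂ p(x,y) over all 6 cells.
  cell (0,r): −0.02·log₂0.02 = 0.1129
  cell (0,s): −0.35·log₂0.35 = 0.5301
  cell (0,t): −0.32·log₂0.32 = 0.5260
  cell (1,r): −0.24·log₂0.24 = 0.4941
  cell (1,s): −0.06·log₂0.06 = 0.2435
  cell (1,t): −0.01·log₂0.01 = 0.0664
Sum = 1.973 bits.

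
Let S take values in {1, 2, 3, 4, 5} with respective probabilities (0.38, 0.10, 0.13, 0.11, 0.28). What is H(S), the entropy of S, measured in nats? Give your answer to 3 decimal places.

H(S) = −Σ p·ln p.
  −(0.38)·ln(0.38) = 0.3677
  −(0.10)·ln(0.10) = 0.2303
  −(0.13)·ln(0.13) = 0.2652
  −(0.11)·ln(0.11) = 0.2428
  −(0.28)·ln(0.28) = 0.3564
Sum: 0.3677 + 0.2303 + 0.2652 + 0.2428 + 0.3564 = 1.462 nats.

1.462 nats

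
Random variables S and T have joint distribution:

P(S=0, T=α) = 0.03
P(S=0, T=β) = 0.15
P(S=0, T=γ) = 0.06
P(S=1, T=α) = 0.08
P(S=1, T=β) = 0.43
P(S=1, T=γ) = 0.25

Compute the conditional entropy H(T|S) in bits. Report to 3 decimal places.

1.326 bits

Marginals: p(S) = (0.2400, 0.7600), p(T) = (0.1100, 0.5800, 0.3100).
H(T|S) = Σ p(S) · H(T|S=·).
  S=0: p=0.2400, H(T|S=0) = 1.2988
  S=1: p=0.7600, H(T|S=1) = 1.3344
Weighted sum = 1.326 bits.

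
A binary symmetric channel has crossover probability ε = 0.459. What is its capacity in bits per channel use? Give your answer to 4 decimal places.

Binary symmetric channel: C = 1 − h₂(ε) where h₂ is the binary entropy function.
h₂(0.459) = −0.459·log₂0.459 − 0.541·log₂0.541 = 0.9951.
C = 1 − 0.9951 = 0.0049 bits per channel use.

0.0049 bits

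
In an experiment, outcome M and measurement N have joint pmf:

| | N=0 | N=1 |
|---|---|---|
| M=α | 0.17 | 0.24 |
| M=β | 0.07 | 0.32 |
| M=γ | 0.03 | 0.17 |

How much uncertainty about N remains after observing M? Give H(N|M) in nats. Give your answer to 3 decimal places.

0.546 nats

Marginals: p(M) = (0.4100, 0.3900, 0.2000), p(N) = (0.2700, 0.7300).
H(N|M) = Σ p(M) · H(N|M=·).
  M=α: p=0.4100, H(N|M=α) = 0.6785
  M=β: p=0.3900, H(N|M=β) = 0.4706
  M=γ: p=0.2000, H(N|M=γ) = 0.4227
Weighted sum = 0.546 nats.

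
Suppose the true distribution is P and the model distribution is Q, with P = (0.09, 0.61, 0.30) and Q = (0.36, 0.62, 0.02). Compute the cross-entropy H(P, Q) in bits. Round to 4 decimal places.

H(P,Q) = −Σ p·log₂ q.
  −0.09·log₂(0.36) = 0.13265
  −0.61·log₂(0.62) = 0.42069
  −0.30·log₂(0.02) = 1.69316
H(P,Q) = 2.2465 bits.

2.2465 bits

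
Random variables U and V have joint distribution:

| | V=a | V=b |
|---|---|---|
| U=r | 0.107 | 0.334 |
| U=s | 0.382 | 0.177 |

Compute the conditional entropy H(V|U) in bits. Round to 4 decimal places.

Chain rule: H(V|U) = H(U,V) − H(U).
Marginals: p(U) = (0.4410, 0.5590), p(V) = (0.4890, 0.5110).
H(U,V) = 1.8459 bits; H(U) = 0.9899 bits.
H(V|U) = 1.8459 − 0.9899 = 0.8560 bits.

0.8560 bits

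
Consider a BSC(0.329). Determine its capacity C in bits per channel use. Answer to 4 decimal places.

0.0861 bits

Binary symmetric channel: C = 1 − h₂(ε) where h₂ is the binary entropy function.
h₂(0.329) = −0.329·log₂0.329 − 0.671·log₂0.671 = 0.9139.
C = 1 − 0.9139 = 0.0861 bits per channel use.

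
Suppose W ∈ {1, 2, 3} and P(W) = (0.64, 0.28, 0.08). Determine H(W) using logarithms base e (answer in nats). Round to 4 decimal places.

H(W) = −Σ p·ln p.
  −(0.64)·ln(0.64) = 0.28562
  −(0.28)·ln(0.28) = 0.35643
  −(0.08)·ln(0.08) = 0.20206
Sum: 0.28562 + 0.35643 + 0.20206 = 0.8441 nats.

0.8441 nats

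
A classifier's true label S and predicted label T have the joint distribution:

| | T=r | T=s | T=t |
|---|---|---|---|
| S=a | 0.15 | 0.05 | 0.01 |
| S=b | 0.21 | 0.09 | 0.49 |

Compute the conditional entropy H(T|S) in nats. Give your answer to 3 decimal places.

0.860 nats

Chain rule: H(T|S) = H(S,T) − H(S).
Marginals: p(S) = (0.2100, 0.7900), p(T) = (0.3600, 0.1400, 0.5000).
H(S,T) = 1.3744 nats; H(S) = 0.5140 nats.
H(T|S) = 1.3744 − 0.5140 = 0.860 nats.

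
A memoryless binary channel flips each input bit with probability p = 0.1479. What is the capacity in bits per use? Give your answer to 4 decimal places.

Binary symmetric channel: C = 1 − h₂(ε) where h₂ is the binary entropy function.
h₂(0.1479) = −0.1479·log₂0.1479 − 0.8521·log₂0.8521 = 0.6046.
C = 1 − 0.6046 = 0.3954 bits per channel use.

0.3954 bits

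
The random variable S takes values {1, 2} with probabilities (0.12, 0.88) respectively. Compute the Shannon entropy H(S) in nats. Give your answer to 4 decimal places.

H(S) = −Σ p·ln p.
  −(0.12)·ln(0.12) = 0.25443
  −(0.88)·ln(0.88) = 0.11249
Sum: 0.25443 + 0.11249 = 0.3669 nats.

0.3669 nats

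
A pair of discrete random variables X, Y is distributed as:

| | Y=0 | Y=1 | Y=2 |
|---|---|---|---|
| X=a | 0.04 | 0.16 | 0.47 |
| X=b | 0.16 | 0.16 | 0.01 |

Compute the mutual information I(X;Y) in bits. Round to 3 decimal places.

0.380 bits

Marginals: p(X) = (0.6700, 0.3300), p(Y) = (0.2000, 0.3200, 0.4800).
I(X;Y) = Σ p(x,y)·log₂[p(x,y)/(p(x)p(y))].
  (a,0): 0.04·log₂(0.2985) = -0.0698
  (a,1): 0.16·log₂(0.7463) = -0.0676
  (a,2): 0.47·log₂(1.4614) = 0.2573
  (b,0): 0.16·log₂(2.4242) = 0.2044
  (b,1): 0.16·log₂(1.5152) = 0.0959
  (b,2): 0.01·log₂(0.0631) = -0.0399
Sum = 0.380 bits.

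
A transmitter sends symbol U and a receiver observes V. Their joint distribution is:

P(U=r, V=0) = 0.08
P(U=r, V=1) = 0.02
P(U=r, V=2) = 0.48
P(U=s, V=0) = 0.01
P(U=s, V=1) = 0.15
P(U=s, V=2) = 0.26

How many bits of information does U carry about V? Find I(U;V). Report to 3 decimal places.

0.155 bits

Marginals: p(U) = (0.5800, 0.4200), p(V) = (0.0900, 0.1700, 0.7400).
I(U;V) = Σ p(x,y)·log₂[p(x,y)/(p(x)p(y))].
  (r,0): 0.08·log₂(1.5326) = 0.0493
  (r,1): 0.02·log₂(0.2028) = -0.0460
  (r,2): 0.48·log₂(1.1184) = 0.0775
  (s,0): 0.01·log₂(0.2646) = -0.0192
  (s,1): 0.15·log₂(2.1008) = 0.1606
  (s,2): 0.26·log₂(0.8366) = -0.0669
Sum = 0.155 bits.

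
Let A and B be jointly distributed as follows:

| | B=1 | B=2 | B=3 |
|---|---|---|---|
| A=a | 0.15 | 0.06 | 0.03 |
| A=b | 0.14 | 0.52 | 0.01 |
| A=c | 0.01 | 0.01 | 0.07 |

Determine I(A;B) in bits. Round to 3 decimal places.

Marginals: p(A) = (0.2400, 0.6700, 0.0900), p(B) = (0.3000, 0.5900, 0.1100).
I(A;B) = H(A) + H(B) − H(A,B).
H(A) = 1.1939, H(B) = 1.3205, H(A,B) = 2.1614.
I(A;B) = 1.1939 + 1.3205 − 2.1614 = 0.353 bits.

0.353 bits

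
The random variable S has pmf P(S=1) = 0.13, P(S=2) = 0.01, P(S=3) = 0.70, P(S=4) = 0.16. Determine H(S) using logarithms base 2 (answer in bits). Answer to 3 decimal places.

1.232 bits

H(S) = −Σ p·log₂ p.
  −(0.13)·log₂(0.13) = 0.3826
  −(0.01)·log₂(0.01) = 0.0664
  −(0.70)·log₂(0.70) = 0.3602
  −(0.16)·log₂(0.16) = 0.4230
Sum: 0.3826 + 0.0664 + 0.3602 + 0.4230 = 1.232 bits.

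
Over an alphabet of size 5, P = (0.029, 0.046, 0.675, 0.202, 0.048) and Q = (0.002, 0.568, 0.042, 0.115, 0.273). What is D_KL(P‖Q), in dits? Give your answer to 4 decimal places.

0.8107 dits

D(P‖Q) = Σ p·log₁₀(p/q).
  0.029·log₁₀(0.029/0.002) = 0.03368
  0.046·log₁₀(0.046/0.568) = -0.05021
  0.675·log₁₀(0.675/0.042) = 0.81409
  0.202·log₁₀(0.202/0.115) = 0.04942
  0.048·log₁₀(0.048/0.273) = -0.03624
D(P‖Q) = 0.8107 dits.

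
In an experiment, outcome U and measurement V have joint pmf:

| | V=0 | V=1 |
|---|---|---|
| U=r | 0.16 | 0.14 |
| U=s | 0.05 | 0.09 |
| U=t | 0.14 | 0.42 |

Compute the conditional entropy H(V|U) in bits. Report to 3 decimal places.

0.885 bits

Marginals: p(U) = (0.3000, 0.1400, 0.5600), p(V) = (0.3500, 0.6500).
H(V|U) = Σ p(U) · H(V|U=·).
  U=r: p=0.3000, H(V|U=r) = 0.9968
  U=s: p=0.1400, H(V|U=s) = 0.9403
  U=t: p=0.5600, H(V|U=t) = 0.8113
Weighted sum = 0.885 bits.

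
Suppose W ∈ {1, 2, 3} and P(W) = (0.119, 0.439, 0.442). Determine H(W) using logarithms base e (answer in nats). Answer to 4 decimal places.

0.9756 nats

H(W) = −Σ p·ln p.
  −(0.119)·ln(0.119) = 0.25331
  −(0.439)·ln(0.439) = 0.36141
  −(0.442)·ln(0.442) = 0.36087
Sum: 0.25331 + 0.36141 + 0.36087 = 0.9756 nats.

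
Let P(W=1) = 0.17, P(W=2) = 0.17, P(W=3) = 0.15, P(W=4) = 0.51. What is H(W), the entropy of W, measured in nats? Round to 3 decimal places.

1.230 nats

H(W) = −Σ p·ln p.
  −(0.17)·ln(0.17) = 0.3012
  −(0.17)·ln(0.17) = 0.3012
  −(0.15)·ln(0.15) = 0.2846
  −(0.51)·ln(0.51) = 0.3434
Sum: 0.3012 + 0.3012 + 0.2846 + 0.3434 = 1.230 nats.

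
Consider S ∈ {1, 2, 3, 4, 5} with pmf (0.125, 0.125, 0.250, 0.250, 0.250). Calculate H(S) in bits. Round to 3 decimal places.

2.250 bits

H(S) = −Σ p·log₂ p.
  −(0.125)·log₂(0.125) = 0.3750
  −(0.125)·log₂(0.125) = 0.3750
  −(0.250)·log₂(0.250) = 0.5000
  −(0.250)·log₂(0.250) = 0.5000
  −(0.250)·log₂(0.250) = 0.5000
Sum: 0.3750 + 0.3750 + 0.5000 + 0.5000 + 0.5000 = 2.250 bits.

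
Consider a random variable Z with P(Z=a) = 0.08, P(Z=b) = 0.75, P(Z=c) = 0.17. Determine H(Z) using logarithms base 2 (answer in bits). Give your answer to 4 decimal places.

H(Z) = −Σ p·log₂ p.
  −(0.08)·log₂(0.08) = 0.29151
  −(0.75)·log₂(0.75) = 0.31128
  −(0.17)·log₂(0.17) = 0.43459
Sum: 0.29151 + 0.31128 + 0.43459 = 1.0374 bits.

1.0374 bits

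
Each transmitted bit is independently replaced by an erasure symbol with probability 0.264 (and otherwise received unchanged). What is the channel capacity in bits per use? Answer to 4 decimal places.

Binary erasure channel: capacity C = 1 − ε.
C = 1 − 0.264 = 0.7360 bits per channel use.

0.7360 bits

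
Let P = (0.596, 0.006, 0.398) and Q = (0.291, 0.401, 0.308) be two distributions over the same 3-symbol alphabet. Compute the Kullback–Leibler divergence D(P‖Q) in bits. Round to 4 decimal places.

0.7273 bits

D(P‖Q) = Σ p·log₂(p/q).
  0.596·log₂(0.596/0.291) = 0.61644
  0.006·log₂(0.006/0.401) = -0.03637
  0.398·log₂(0.398/0.308) = 0.14720
D(P‖Q) = 0.7273 bits.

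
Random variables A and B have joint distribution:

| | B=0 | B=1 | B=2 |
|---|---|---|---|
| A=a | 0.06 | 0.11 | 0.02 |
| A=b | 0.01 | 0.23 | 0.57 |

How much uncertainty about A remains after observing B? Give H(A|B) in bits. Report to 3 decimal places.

Marginals: p(A) = (0.1900, 0.8100), p(B) = (0.0700, 0.3400, 0.5900).
H(A|B) = Σ p(B) · H(A|B=·).
  B=0: p=0.0700, H(A|B=0) = 0.5917
  B=1: p=0.3400, H(A|B=1) = 0.9082
  B=2: p=0.5900, H(A|B=2) = 0.2136
Weighted sum = 0.476 bits.

0.476 bits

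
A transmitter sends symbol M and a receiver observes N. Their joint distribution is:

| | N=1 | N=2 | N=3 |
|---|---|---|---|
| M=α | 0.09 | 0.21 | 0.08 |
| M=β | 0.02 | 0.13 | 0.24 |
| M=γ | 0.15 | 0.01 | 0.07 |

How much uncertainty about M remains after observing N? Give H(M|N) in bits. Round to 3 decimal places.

Chain rule: H(M|N) = H(M,N) − H(N).
Marginals: p(M) = (0.3800, 0.3900, 0.2300), p(N) = (0.2600, 0.3500, 0.3900).
H(M,N) = 2.8122 bits; H(N) = 1.5652 bits.
H(M|N) = 2.8122 − 1.5652 = 1.247 bits.

1.247 bits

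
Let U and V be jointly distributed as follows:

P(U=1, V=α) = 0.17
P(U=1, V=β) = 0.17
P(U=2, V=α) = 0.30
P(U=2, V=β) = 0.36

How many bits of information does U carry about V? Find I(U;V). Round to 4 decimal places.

Marginals: p(U) = (0.3400, 0.6600), p(V) = (0.4700, 0.5300).
I(U;V) = H(U) + H(V) − H(U,V).
H(U) = 0.9248, H(V) = 0.9974, H(U,V) = 1.9209.
I(U;V) = 0.9248 + 0.9974 − 1.9209 = 0.0013 bits.

0.0013 bits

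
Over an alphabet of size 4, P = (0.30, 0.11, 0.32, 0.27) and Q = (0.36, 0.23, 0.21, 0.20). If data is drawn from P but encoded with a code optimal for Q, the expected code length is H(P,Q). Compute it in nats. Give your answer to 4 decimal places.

1.4021 nats

H(P,Q) = −Σ p·ln q.
  −0.30·ln(0.36) = 0.30650
  −0.11·ln(0.23) = 0.16166
  −0.32·ln(0.21) = 0.49941
  −0.27·ln(0.20) = 0.43455
H(P,Q) = 1.4021 nats.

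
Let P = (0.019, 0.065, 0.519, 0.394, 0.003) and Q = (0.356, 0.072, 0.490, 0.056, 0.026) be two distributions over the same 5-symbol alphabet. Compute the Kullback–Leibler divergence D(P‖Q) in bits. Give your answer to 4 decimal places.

D(P‖Q) = Σ p·log₂(p/q).
  0.019·log₂(0.019/0.356) = -0.08033
  0.065·log₂(0.065/0.072) = -0.00959
  0.519·log₂(0.519/0.490) = 0.04305
  0.394·log₂(0.394/0.056) = 1.10899
  0.003·log₂(0.003/0.026) = -0.00935
D(P‖Q) = 1.0528 bits.

1.0528 bits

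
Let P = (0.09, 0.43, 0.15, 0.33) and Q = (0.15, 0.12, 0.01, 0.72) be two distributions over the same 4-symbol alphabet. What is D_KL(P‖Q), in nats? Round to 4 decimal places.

D(P‖Q) = Σ p·ln(p/q).
  0.09·ln(0.09/0.15) = -0.04597
  0.43·ln(0.43/0.12) = 0.54881
  0.15·ln(0.15/0.01) = 0.40621
  0.33·ln(0.33/0.72) = -0.25745
D(P‖Q) = 0.6516 nats.

0.6516 nats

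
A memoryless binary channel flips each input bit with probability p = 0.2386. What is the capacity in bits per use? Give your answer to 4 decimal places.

0.2073 bits

Binary symmetric channel: C = 1 − h₂(ε) where h₂ is the binary entropy function.
h₂(0.2386) = −0.2386·log₂0.2386 − 0.7614·log₂0.7614 = 0.7927.
C = 1 − 0.7927 = 0.2073 bits per channel use.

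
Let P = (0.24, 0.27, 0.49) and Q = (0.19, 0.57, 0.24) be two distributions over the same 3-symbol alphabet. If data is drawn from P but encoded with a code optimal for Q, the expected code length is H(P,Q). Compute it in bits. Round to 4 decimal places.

H(P,Q) = −Σ p·log₂ q.
  −0.24·log₂(0.19) = 0.57502
  −0.27·log₂(0.57) = 0.21896
  −0.49·log₂(0.24) = 1.00886
H(P,Q) = 1.8028 bits.

1.8028 bits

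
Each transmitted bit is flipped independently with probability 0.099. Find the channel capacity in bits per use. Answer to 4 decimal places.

0.5342 bits

Binary symmetric channel: C = 1 − h₂(ε) where h₂ is the binary entropy function.
h₂(0.099) = −0.099·log₂0.099 − 0.901·log₂0.901 = 0.4658.
C = 1 − 0.4658 = 0.5342 bits per channel use.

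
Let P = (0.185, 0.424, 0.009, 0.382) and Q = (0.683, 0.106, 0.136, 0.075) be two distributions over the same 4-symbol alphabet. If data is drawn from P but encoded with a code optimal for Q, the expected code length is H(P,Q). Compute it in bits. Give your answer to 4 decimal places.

2.9280 bits

H(P,Q) = −Σ p·log₂ q.
  −0.185·log₂(0.683) = 0.10176
  −0.424·log₂(0.106) = 1.37285
  −0.009·log₂(0.136) = 0.02590
  −0.382·log₂(0.075) = 1.42752
H(P,Q) = 2.9280 bits.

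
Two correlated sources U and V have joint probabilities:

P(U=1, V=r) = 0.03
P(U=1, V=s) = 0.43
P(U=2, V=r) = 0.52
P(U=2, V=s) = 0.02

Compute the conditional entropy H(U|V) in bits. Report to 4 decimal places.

0.2860 bits

Chain rule: H(U|V) = H(U,V) − H(V).
Marginals: p(U) = (0.4600, 0.5400), p(V) = (0.5500, 0.4500).
H(U,V) = 1.2788 bits; H(V) = 0.9928 bits.
H(U|V) = 1.2788 − 0.9928 = 0.2860 bits.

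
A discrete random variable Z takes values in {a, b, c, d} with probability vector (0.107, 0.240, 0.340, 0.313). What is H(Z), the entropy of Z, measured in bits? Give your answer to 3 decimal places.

1.893 bits

H(Z) = −Σ p·log₂ p.
  −(0.107)·log₂(0.107) = 0.3450
  −(0.240)·log₂(0.240) = 0.4941
  −(0.340)·log₂(0.340) = 0.5292
  −(0.313)·log₂(0.313) = 0.5245
Sum: 0.3450 + 0.4941 + 0.5292 + 0.5245 = 1.893 bits.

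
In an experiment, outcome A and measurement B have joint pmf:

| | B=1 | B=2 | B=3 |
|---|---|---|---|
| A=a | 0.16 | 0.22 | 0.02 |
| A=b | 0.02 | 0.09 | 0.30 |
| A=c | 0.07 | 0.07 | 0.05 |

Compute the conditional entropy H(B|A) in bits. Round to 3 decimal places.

Marginals: p(A) = (0.4000, 0.4100, 0.1900), p(B) = (0.2500, 0.3800, 0.3700).
H(B|A) = Σ p(A) · H(B|A=·).
  A=a: p=0.4000, H(B|A=a) = 1.2192
  A=b: p=0.4100, H(B|A=b) = 1.0225
  A=c: p=0.1900, H(B|A=c) = 1.5683
Weighted sum = 1.205 bits.

1.205 bits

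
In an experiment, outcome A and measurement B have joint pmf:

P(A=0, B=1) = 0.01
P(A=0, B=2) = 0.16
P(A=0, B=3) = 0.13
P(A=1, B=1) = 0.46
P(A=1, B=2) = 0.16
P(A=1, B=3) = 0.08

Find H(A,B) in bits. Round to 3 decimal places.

H(A,B) = −Σ p(x,y)·log₂ p(x,y) over all 6 cells.
  cell (0,1): −0.01·log₂0.01 = 0.0664
  cell (0,2): −0.16·log₂0.16 = 0.4230
  cell (0,3): −0.13·log₂0.13 = 0.3826
  cell (1,1): −0.46·log₂0.46 = 0.5153
  cell (1,2): −0.16·log₂0.16 = 0.4230
  cell (1,3): −0.08·log₂0.08 = 0.2915
Sum = 2.102 bits.

2.102 bits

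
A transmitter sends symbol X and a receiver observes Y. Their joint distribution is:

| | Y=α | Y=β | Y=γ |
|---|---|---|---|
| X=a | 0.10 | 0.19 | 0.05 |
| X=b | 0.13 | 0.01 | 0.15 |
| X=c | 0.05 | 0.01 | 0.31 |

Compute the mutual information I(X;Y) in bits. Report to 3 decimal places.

0.391 bits

Marginals: p(X) = (0.3400, 0.2900, 0.3700), p(Y) = (0.2800, 0.2100, 0.5100).
I(X;Y) = Σ p(x,y)·log₂[p(x,y)/(p(x)p(y))].
  (a,α): 0.10·log₂(1.0504) = 0.0071
  (a,β): 0.19·log₂(2.6611) = 0.2683
  (a,γ): 0.05·log₂(0.2884) = -0.0897
  (b,α): 0.13·log₂(1.6010) = 0.0883
  (b,β): 0.01·log₂(0.1642) = -0.0261
  (b,γ): 0.15·log₂(1.0142) = 0.0031
  (c,α): 0.05·log₂(0.4826) = -0.0526
  (c,β): 0.01·log₂(0.1287) = -0.0296
  (c,γ): 0.31·log₂(1.6428) = 0.2220
Sum = 0.391 bits.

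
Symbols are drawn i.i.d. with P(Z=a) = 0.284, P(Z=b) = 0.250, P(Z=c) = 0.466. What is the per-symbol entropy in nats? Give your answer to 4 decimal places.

H(Z) = −Σ p·ln p.
  −(0.284)·ln(0.284) = 0.35749
  −(0.250)·ln(0.250) = 0.34657
  −(0.466)·ln(0.466) = 0.35582
Sum: 0.35749 + 0.34657 + 0.35582 = 1.0599 nats.

1.0599 nats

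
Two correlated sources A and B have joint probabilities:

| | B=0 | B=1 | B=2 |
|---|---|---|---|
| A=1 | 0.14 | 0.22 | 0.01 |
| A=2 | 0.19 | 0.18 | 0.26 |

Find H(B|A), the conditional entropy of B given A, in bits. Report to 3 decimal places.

1.399 bits

Chain rule: H(B|A) = H(A,B) − H(A).
Marginals: p(A) = (0.3700, 0.6300), p(B) = (0.3300, 0.4000, 0.2700).
H(A,B) = 2.3499 bits; H(A) = 0.9507 bits.
H(B|A) = 2.3499 − 0.9507 = 1.399 bits.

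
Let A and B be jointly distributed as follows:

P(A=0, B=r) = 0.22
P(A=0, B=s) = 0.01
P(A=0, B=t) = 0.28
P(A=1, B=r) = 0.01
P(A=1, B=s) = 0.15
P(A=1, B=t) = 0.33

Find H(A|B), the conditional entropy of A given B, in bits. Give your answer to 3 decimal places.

0.720 bits

Chain rule: H(A|B) = H(A,B) − H(B).
Marginals: p(A) = (0.5100, 0.4900), p(B) = (0.2300, 0.1600, 0.6100).
H(A,B) = 2.0660 bits; H(B) = 1.3457 bits.
H(A|B) = 2.0660 − 1.3457 = 0.720 bits.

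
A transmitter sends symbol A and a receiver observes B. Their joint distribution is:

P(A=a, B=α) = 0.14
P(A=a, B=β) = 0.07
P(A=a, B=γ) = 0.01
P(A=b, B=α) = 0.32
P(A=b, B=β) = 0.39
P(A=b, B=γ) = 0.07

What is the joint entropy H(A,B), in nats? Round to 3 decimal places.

1.425 nats

H(A,B) = −Σ p(x,y)·ln p(x,y) over all 6 cells.
  cell (a,α): −0.14·ln0.14 = 0.2753
  cell (a,β): −0.07·ln0.07 = 0.1861
  cell (a,γ): −0.01·ln0.01 = 0.0461
  cell (b,α): −0.32·ln0.32 = 0.3646
  cell (b,β): −0.39·ln0.39 = 0.3672
  cell (b,γ): −0.07·ln0.07 = 0.1861
Sum = 1.425 nats.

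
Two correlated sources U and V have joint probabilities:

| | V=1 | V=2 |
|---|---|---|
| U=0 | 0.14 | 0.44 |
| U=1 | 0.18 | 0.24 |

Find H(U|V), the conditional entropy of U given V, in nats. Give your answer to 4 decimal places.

Marginals: p(U) = (0.5800, 0.4200), p(V) = (0.3200, 0.6800).
H(U|V) = Σ p(V) · H(U|V=·).
  V=1: p=0.3200, H(U|V=1) = 0.6853
  V=2: p=0.6800, H(U|V=2) = 0.6492
Weighted sum = 0.6608 nats.

0.6608 nats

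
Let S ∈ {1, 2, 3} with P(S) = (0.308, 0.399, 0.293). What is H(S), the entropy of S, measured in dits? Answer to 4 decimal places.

H(S) = −Σ p·log₁₀ p.
  −(0.308)·log₁₀(0.308) = 0.15753
  −(0.399)·log₁₀(0.399) = 0.15921
  −(0.293)·log₁₀(0.293) = 0.15621
Sum: 0.15753 + 0.15921 + 0.15621 = 0.4729 dits.

0.4729 dits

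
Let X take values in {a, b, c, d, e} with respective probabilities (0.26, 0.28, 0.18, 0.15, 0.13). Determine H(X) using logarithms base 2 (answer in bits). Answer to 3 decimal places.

2.258 bits

H(X) = −Σ p·log₂ p.
  −(0.26)·log₂(0.26) = 0.5053
  −(0.28)·log₂(0.28) = 0.5142
  −(0.18)·log₂(0.18) = 0.4453
  −(0.15)·log₂(0.15) = 0.4105
  −(0.13)·log₂(0.13) = 0.3826
Sum: 0.5053 + 0.5142 + 0.4453 + 0.4105 + 0.3826 = 2.258 bits.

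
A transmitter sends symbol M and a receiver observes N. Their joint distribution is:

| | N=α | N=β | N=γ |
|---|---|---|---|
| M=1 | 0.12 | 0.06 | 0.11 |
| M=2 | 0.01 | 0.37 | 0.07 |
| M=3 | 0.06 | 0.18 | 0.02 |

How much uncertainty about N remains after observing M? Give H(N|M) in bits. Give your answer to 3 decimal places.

1.087 bits

Chain rule: H(N|M) = H(M,N) − H(M).
Marginals: p(M) = (0.2900, 0.4500, 0.2600), p(N) = (0.1900, 0.6100, 0.2000).
H(M,N) = 2.6283 bits; H(M) = 1.5416 bits.
H(N|M) = 2.6283 − 1.5416 = 1.087 bits.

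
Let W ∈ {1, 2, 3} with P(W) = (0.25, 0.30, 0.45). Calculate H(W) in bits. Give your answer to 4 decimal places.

H(W) = −Σ p·log₂ p.
  −(0.25)·log₂(0.25) = 0.50000
  −(0.30)·log₂(0.30) = 0.52109
  −(0.45)·log₂(0.45) = 0.51840
Sum: 0.50000 + 0.52109 + 0.51840 = 1.5395 bits.

1.5395 bits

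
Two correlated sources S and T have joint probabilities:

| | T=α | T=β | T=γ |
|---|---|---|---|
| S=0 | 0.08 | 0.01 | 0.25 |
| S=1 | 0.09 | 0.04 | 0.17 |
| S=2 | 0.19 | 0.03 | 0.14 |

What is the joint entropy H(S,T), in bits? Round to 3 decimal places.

2.795 bits

H(S,T) = −Σ p(x,y)·log₂ p(x,y) over all 9 cells.
  cell (0,α): −0.08·log₂0.08 = 0.2915
  cell (0,β): −0.01·log₂0.01 = 0.0664
  cell (0,γ): −0.25·log₂0.25 = 0.5000
  cell (1,α): −0.09·log₂0.09 = 0.3127
  cell (1,β): −0.04·log₂0.04 = 0.1858
  cell (1,γ): −0.17·log₂0.17 = 0.4346
  cell (2,α): −0.19·log₂0.19 = 0.4552
  cell (2,β): −0.03·log₂0.03 = 0.1518
  cell (2,γ): −0.14·log₂0.14 = 0.3971
Sum = 2.795 bits.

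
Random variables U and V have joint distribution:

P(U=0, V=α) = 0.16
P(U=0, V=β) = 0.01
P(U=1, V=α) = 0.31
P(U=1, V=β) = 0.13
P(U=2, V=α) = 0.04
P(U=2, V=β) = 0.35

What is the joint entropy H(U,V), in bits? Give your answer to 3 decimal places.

2.112 bits

H(U,V) = −Σ p(x,y)·log₂ p(x,y) over all 6 cells.
  cell (0,α): −0.16·log₂0.16 = 0.4230
  cell (0,β): −0.01·log₂0.01 = 0.0664
  cell (1,α): −0.31·log₂0.31 = 0.5238
  cell (1,β): −0.13·log₂0.13 = 0.3826
  cell (2,α): −0.04·log₂0.04 = 0.1858
  cell (2,β): −0.35·log₂0.35 = 0.5301
Sum = 2.112 bits.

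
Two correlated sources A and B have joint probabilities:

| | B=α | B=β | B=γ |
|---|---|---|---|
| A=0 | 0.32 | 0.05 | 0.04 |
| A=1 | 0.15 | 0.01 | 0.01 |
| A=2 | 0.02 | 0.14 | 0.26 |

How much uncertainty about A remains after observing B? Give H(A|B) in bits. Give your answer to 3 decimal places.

0.994 bits

Marginals: p(A) = (0.4100, 0.1700, 0.4200), p(B) = (0.4900, 0.2000, 0.3100).
H(A|B) = Σ p(B) · H(A|B=·).
  B=α: p=0.4900, H(A|B=α) = 1.1126
  B=β: p=0.2000, H(A|B=β) = 1.0763
  B=γ: p=0.3100, H(A|B=γ) = 0.7538
Weighted sum = 0.994 bits.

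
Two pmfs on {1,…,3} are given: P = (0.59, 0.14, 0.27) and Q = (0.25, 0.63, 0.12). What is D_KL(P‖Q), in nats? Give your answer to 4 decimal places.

0.5150 nats

D(P‖Q) = Σ p·ln(p/q).
  0.59·ln(0.59/0.25) = 0.50661
  0.14·ln(0.14/0.63) = -0.21057
  0.27·ln(0.27/0.12) = 0.21895
D(P‖Q) = 0.5150 nats.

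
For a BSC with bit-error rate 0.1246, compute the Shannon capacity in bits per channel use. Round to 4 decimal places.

0.4576 bits

Binary symmetric channel: C = 1 − h₂(ε) where h₂ is the binary entropy function.
h₂(0.1246) = −0.1246·log₂0.1246 − 0.8754·log₂0.8754 = 0.5424.
C = 1 − 0.5424 = 0.4576 bits per channel use.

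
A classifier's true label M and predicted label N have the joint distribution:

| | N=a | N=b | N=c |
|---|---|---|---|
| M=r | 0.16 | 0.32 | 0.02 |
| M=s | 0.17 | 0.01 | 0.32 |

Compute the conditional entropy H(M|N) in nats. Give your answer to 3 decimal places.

0.349 nats

Chain rule: H(M|N) = H(M,N) − H(N).
Marginals: p(M) = (0.5000, 0.5000), p(N) = (0.3300, 0.3300, 0.3400).
H(M,N) = 1.4480 nats; H(N) = 1.0985 nats.
H(M|N) = 1.4480 − 1.0985 = 0.349 nats.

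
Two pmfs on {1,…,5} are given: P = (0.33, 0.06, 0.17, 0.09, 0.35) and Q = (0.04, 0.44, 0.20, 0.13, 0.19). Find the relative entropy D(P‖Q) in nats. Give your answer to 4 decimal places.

D(P‖Q) = Σ p·ln(p/q).
  0.33·ln(0.33/0.04) = 0.69637
  0.06·ln(0.06/0.44) = -0.11955
  0.17·ln(0.17/0.20) = -0.02763
  0.09·ln(0.09/0.13) = -0.03310
  0.35·ln(0.35/0.19) = 0.21382
D(P‖Q) = 0.7299 nats.

0.7299 nats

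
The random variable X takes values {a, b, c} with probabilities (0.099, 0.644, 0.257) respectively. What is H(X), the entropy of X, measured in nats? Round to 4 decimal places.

0.8615 nats

H(X) = −Σ p·ln p.
  −(0.099)·ln(0.099) = 0.22895
  −(0.644)·ln(0.644) = 0.28340
  −(0.257)·ln(0.257) = 0.34918
Sum: 0.22895 + 0.28340 + 0.34918 = 0.8615 nats.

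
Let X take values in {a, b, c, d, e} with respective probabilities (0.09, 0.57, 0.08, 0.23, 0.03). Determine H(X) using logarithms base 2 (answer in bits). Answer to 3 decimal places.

1.706 bits

H(X) = −Σ p·log₂ p.
  −(0.09)·log₂(0.09) = 0.3127
  −(0.57)·log₂(0.57) = 0.4623
  −(0.08)·log₂(0.08) = 0.2915
  −(0.23)·log₂(0.23) = 0.4877
  −(0.03)·log₂(0.03) = 0.1518
Sum: 0.3127 + 0.4623 + 0.2915 + 0.4877 + 0.1518 = 1.706 bits.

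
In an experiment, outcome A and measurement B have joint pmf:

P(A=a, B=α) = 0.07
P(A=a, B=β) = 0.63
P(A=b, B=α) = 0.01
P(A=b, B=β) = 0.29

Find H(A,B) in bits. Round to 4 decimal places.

1.2728 bits

H(A,B) = −Σ p(x,y)·log₂ p(x,y) over all 4 cells.
  cell (a,α): −0.07·log₂0.07 = 0.26856
  cell (a,β): −0.63·log₂0.63 = 0.41994
  cell (b,α): −0.01·log₂0.01 = 0.06644
  cell (b,β): −0.29·log₂0.29 = 0.51790
Sum = 1.2728 bits.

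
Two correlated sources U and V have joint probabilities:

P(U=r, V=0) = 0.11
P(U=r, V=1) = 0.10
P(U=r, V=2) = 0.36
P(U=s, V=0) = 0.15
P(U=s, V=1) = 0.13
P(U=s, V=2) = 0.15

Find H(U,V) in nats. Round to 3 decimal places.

H(U,V) = −Σ p(x,y)·ln p(x,y) over all 6 cells.
  cell (r,0): −0.11·ln0.11 = 0.2428
  cell (r,1): −0.10·ln0.10 = 0.2303
  cell (r,2): −0.36·ln0.36 = 0.3678
  cell (s,0): −0.15·ln0.15 = 0.2846
  cell (s,1): −0.13·ln0.13 = 0.2652
  cell (s,2): −0.15·ln0.15 = 0.2846
Sum = 1.675 nats.

1.675 nats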